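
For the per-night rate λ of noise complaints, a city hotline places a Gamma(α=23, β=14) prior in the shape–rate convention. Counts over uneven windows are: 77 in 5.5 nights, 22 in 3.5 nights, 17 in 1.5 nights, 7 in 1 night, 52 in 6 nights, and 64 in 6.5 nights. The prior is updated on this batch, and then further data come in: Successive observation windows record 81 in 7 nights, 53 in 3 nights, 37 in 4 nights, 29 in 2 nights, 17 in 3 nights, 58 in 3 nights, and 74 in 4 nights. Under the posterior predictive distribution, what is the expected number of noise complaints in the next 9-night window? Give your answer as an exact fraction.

Total count: 77 + 22 + 17 + 7 + 52 + 64 = 239.
Total exposure: 5.5 + 3.5 + 1.5 + 1 + 6 + 6.5 = 24 nights.
After the first batch: Gamma(23 + 239, 14 + 24) = Gamma(262, 38).
Total count: 81 + 53 + 37 + 29 + 17 + 58 + 74 = 349.
Total exposure: 7 + 3 + 4 + 2 + 3 + 3 + 4 = 26 nights.
After the second batch: Gamma(262 + 349, 38 + 26) = Gamma(611, 64).
Predictive mean over a 9-night window = T·E[λ|data] = 9·611/64 = 5499/64.

5499/64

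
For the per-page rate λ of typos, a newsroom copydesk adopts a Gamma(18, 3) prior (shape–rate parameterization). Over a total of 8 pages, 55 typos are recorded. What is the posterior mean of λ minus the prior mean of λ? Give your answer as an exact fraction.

7/11

Total count 55 over total exposure 8 pages.
Gamma(α, β) with Poisson data over total exposure Σt gives posterior Gamma(α+Σx, β+Σt) = Gamma(73, 11).
Posterior mean = 73/11 = 73/11; prior mean = 18/3 = 6. Difference = 73/11 − 6 = 7/11.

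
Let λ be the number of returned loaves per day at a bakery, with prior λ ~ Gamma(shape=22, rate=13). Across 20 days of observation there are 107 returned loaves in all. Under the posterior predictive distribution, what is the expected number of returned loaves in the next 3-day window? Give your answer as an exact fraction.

Total count 107 over total exposure 20 days.
Posterior: α' = 22 + 107 = 129, β' = 13 + 20 = 33.
Predictive mean over a 3-day window = T·E[λ|data] = 3·129/33 = 129/11.

129/11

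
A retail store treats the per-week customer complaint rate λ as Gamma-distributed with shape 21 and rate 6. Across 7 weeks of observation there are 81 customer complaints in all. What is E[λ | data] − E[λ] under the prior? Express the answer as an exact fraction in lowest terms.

Total count 81 over total exposure 7 weeks.
The Gamma prior is conjugate for the Poisson rate, so λ | data ~ Gamma(21+81, 6+7) = Gamma(102, 13).
Posterior mean = 102/13 = 102/13; prior mean = 21/6 = 7/2. Difference = 102/13 − 7/2 = 113/26.

113/26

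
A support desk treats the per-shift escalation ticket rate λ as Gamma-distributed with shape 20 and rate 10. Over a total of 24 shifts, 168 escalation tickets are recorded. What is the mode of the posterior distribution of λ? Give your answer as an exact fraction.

Total count 168 over total exposure 24 shifts.
The Gamma prior is conjugate for the Poisson rate, so λ | data ~ Gamma(20+168, 10+24) = Gamma(188, 34).
Posterior mode = (α'−1)/β' = 187/34 = 11/2.

11/2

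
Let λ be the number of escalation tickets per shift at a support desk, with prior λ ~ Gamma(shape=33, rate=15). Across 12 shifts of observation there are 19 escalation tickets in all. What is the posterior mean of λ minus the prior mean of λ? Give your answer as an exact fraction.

-37/135

Total count 19 over total exposure 12 shifts.
Gamma(α, β) with Poisson data over total exposure Σt gives posterior Gamma(α+Σx, β+Σt) = Gamma(52, 27).
Posterior mean = 52/27 = 52/27; prior mean = 33/15 = 11/5. Difference = 52/27 − 11/5 = -37/135.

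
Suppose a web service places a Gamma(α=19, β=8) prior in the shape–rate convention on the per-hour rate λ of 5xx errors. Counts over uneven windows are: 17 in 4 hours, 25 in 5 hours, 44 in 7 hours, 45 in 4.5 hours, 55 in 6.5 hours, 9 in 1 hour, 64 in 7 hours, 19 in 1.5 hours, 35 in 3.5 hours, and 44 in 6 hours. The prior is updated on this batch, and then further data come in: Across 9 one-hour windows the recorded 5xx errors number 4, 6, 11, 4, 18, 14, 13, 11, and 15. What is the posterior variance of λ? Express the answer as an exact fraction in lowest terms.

Total count: 17 + 25 + 44 + 45 + 55 + 9 + 64 + 19 + 35 + 44 = 357.
Total exposure: 4 + 5 + 7 + 4.5 + 6.5 + 1 + 7 + 1.5 + 3.5 + 6 = 46 hours.
After the first batch: Gamma(19 + 357, 8 + 46) = Gamma(376, 54).
Total count: 4 + 6 + 11 + 4 + 18 + 14 + 13 + 11 + 15 = 96.
Total exposure: 9 hours.
After the second batch: Gamma(376 + 96, 54 + 9) = Gamma(472, 63).
Posterior variance = α'/β'² = 472/3969.

472/3969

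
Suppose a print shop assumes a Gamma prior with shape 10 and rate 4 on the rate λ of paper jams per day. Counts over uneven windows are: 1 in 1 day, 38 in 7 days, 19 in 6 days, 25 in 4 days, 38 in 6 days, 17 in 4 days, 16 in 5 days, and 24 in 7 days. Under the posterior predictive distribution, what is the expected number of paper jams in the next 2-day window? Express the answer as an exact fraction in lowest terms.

94/11

Total count: 1 + 38 + 19 + 25 + 38 + 17 + 16 + 24 = 178.
Total exposure: 1 + 7 + 6 + 4 + 6 + 4 + 5 + 7 = 40 days.
By Gamma–Poisson conjugacy, the posterior is Gamma(α + Σx, β + Σt) = Gamma(10 + 178, 4 + 40) = Gamma(188, 44).
Predictive mean over a 2-day window = T·E[λ|data] = 2·188/44 = 94/11.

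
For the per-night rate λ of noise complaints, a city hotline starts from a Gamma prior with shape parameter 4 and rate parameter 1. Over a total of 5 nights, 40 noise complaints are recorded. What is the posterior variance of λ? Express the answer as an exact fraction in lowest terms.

Total count 40 over total exposure 5 nights.
The Gamma prior is conjugate for the Poisson rate, so λ | data ~ Gamma(4+40, 1+5) = Gamma(44, 6).
Posterior variance = α'/β'² = 44/36 = 11/9.

11/9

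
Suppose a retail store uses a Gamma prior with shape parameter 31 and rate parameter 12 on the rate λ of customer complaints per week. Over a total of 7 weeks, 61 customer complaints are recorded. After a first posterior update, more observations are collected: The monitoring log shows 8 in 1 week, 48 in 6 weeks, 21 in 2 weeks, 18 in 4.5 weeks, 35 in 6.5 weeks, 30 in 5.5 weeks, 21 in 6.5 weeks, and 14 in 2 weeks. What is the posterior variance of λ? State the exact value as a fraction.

Total count 61 over total exposure 7 weeks.
After the first batch: Gamma(31 + 61, 12 + 7) = Gamma(92, 19).
Total count: 8 + 48 + 21 + 18 + 35 + 30 + 21 + 14 = 195.
Total exposure: 1 + 6 + 2 + 4.5 + 6.5 + 5.5 + 6.5 + 2 = 34 weeks.
After the second batch: Gamma(92 + 195, 19 + 34) = Gamma(287, 53).
Posterior variance = α'/β'² = 287/2809.

287/2809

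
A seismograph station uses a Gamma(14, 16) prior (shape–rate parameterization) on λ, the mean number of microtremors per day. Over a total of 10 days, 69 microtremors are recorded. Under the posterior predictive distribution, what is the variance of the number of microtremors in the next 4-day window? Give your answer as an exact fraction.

Total count 69 over total exposure 10 days.
By Gamma–Poisson conjugacy, the posterior is Gamma(α + Σx, β + Σt) = Gamma(14 + 69, 16 + 10) = Gamma(83, 26).
The posterior predictive for a window of length T is Negative Binomial with variance T·α'·(β'+T)/β'² = 4·83·30/676 = 2490/169.

2490/169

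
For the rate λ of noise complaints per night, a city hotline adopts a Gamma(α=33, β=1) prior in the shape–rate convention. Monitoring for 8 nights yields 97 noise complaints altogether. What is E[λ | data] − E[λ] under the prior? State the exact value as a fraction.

Total count 97 over total exposure 8 nights.
Posterior: α' = 33 + 97 = 130, β' = 1 + 8 = 9.
Posterior mean = 130/9 = 130/9; prior mean = 33/1 = 33. Difference = 130/9 − 33 = -167/9.

-167/9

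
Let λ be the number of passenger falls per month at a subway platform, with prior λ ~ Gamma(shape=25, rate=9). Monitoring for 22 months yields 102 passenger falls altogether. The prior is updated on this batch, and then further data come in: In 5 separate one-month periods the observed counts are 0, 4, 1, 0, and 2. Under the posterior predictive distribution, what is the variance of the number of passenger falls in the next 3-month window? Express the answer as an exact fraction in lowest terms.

Total count 102 over total exposure 22 months.
After the first batch: Gamma(25 + 102, 9 + 22) = Gamma(127, 31).
Total count: 0 + 4 + 1 + 0 + 2 = 7.
Total exposure: 5 months.
After the second batch: Gamma(127 + 7, 31 + 5) = Gamma(134, 36).
The posterior predictive for a window of length T is Negative Binomial with variance T·α'·(β'+T)/β'² = 3·134·39/1296 = 871/72.

871/72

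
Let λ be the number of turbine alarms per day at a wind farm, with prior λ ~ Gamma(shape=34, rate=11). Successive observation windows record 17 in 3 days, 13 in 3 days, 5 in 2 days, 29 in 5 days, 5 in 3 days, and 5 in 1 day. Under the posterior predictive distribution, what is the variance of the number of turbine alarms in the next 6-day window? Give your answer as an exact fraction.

1377/49

Total count: 17 + 13 + 5 + 29 + 5 + 5 = 74.
Total exposure: 3 + 3 + 2 + 5 + 3 + 1 = 17 days.
By Gamma–Poisson conjugacy, the posterior is Gamma(α + Σx, β + Σt) = Gamma(34 + 74, 11 + 17) = Gamma(108, 28).
The posterior predictive for a window of length T is Negative Binomial with variance T·α'·(β'+T)/β'² = 6·108·34/784 = 1377/49.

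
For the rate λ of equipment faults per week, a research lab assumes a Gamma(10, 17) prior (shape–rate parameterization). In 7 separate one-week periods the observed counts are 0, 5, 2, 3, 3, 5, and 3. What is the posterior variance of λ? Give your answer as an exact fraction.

31/576

Total count: 0 + 5 + 2 + 3 + 3 + 5 + 3 = 21.
Total exposure: 7 weeks.
Posterior: α' = 10 + 21 = 31, β' = 17 + 7 = 24.
Posterior variance = α'/β'² = 31/576.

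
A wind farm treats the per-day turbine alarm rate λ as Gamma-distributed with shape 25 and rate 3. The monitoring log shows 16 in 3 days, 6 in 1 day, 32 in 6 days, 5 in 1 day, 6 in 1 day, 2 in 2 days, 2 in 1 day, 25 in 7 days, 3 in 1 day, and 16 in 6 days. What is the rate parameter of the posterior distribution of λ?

Total count: 16 + 6 + 32 + 5 + 6 + 2 + 2 + 25 + 3 + 16 = 113.
Total exposure: 3 + 1 + 6 + 1 + 1 + 2 + 1 + 7 + 1 + 6 = 29 days.
By Gamma–Poisson conjugacy, the posterior is Gamma(α + Σx, β + Σt) = Gamma(25 + 113, 3 + 29) = Gamma(138, 32).

32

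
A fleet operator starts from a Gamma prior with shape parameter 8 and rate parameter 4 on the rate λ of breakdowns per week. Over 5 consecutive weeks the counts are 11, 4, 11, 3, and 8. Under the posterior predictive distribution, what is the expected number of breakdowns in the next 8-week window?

40

Total count: 11 + 4 + 11 + 3 + 8 = 37.
Total exposure: 5 weeks.
By Gamma–Poisson conjugacy, the posterior is Gamma(α + Σx, β + Σt) = Gamma(8 + 37, 4 + 5) = Gamma(45, 9).
Predictive mean over an 8-week window = T·E[λ|data] = 8·45/9 = 40.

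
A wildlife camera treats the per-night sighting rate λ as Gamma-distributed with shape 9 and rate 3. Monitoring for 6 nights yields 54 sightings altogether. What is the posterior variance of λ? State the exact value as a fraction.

7/9

Total count 54 over total exposure 6 nights.
The Gamma prior is conjugate for the Poisson rate, so λ | data ~ Gamma(9+54, 3+6) = Gamma(63, 9).
Posterior variance = α'/β'² = 63/81 = 7/9.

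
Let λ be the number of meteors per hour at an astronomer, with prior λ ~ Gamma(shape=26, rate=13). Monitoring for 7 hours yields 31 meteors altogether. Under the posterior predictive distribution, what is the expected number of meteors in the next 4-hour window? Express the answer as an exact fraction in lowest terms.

Total count 31 over total exposure 7 hours.
Gamma(α, β) with Poisson data over total exposure Σt gives posterior Gamma(α+Σx, β+Σt) = Gamma(57, 20).
Predictive mean over a 4-hour window = T·E[λ|data] = 4·57/20 = 57/5.

57/5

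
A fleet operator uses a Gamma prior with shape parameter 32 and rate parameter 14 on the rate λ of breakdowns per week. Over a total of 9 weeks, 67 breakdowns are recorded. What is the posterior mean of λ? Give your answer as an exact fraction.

99/23

Total count 67 over total exposure 9 weeks.
Gamma(α, β) with Poisson data over total exposure Σt gives posterior Gamma(α+Σx, β+Σt) = Gamma(99, 23).
Posterior mean = α'/β' = 99/23.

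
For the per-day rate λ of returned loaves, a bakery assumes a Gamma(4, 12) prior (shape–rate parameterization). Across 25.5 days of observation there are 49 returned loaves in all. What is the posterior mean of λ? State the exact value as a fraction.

106/75

Total count 49 over total exposure 25.5 days.
The Gamma prior is conjugate for the Poisson rate, so λ | data ~ Gamma(4+49, 12+25.5) = Gamma(53, 75/2).
Posterior mean = α'/β' = 53/(75/2) = 106/75.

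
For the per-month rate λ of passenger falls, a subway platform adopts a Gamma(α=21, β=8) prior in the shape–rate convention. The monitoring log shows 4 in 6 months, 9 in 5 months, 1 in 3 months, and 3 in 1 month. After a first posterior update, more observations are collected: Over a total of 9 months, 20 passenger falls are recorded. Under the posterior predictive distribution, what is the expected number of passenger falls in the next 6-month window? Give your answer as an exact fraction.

87/8

Total count: 4 + 9 + 1 + 3 = 17.
Total exposure: 6 + 5 + 3 + 1 = 15 months.
After the first batch: Gamma(21 + 17, 8 + 15) = Gamma(38, 23).
Total count 20 over total exposure 9 months.
After the second batch: Gamma(38 + 20, 23 + 9) = Gamma(58, 32).
Predictive mean over a 6-month window = T·E[λ|data] = 6·58/32 = 87/8.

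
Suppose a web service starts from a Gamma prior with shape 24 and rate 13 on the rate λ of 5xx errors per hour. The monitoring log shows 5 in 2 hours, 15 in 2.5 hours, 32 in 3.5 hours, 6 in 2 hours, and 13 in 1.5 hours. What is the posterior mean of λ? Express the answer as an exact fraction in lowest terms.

Total count: 5 + 15 + 32 + 6 + 13 = 71.
Total exposure: 2 + 2.5 + 3.5 + 2 + 1.5 = 11.5 hours.
Gamma(α, β) with Poisson data over total exposure Σt gives posterior Gamma(α+Σx, β+Σt) = Gamma(95, 49/2).
Posterior mean = α'/β' = 95/(49/2) = 190/49.

190/49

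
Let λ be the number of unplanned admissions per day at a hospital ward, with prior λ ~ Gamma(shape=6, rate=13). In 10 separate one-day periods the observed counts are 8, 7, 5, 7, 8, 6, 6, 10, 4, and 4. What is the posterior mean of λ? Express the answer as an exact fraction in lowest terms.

71/23

Total count: 8 + 7 + 5 + 7 + 8 + 6 + 6 + 10 + 4 + 4 = 65.
Total exposure: 10 days.
Conjugate update: add total count to the shape and total exposure to the rate, giving Gamma(71, 23).
Posterior mean = α'/β' = 71/23.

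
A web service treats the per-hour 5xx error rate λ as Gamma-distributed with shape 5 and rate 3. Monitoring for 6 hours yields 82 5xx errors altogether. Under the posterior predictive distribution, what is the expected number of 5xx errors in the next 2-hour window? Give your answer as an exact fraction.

Total count 82 over total exposure 6 hours.
Conjugate update: add total count to the shape and total exposure to the rate, giving Gamma(87, 9).
Predictive mean over a 2-hour window = T·E[λ|data] = 2·87/9 = 58/3.

58/3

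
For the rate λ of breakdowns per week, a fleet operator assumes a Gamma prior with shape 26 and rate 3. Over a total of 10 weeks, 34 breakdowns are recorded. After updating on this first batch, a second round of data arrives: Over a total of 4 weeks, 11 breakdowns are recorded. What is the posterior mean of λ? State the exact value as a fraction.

71/17

Total count 34 over total exposure 10 weeks.
After the first batch: Gamma(26 + 34, 3 + 10) = Gamma(60, 13).
Total count 11 over total exposure 4 weeks.
After the second batch: Gamma(60 + 11, 13 + 4) = Gamma(71, 17).
Posterior mean = α'/β' = 71/17.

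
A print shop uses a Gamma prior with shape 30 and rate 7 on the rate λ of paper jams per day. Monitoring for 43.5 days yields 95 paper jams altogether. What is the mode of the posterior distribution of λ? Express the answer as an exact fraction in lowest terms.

Total count 95 over total exposure 43.5 days.
Posterior: α' = 30 + 95 = 125, β' = 7 + 43.5 = 101/2.
Posterior mode = (α'−1)/β' = 124/(101/2) = 248/101.

248/101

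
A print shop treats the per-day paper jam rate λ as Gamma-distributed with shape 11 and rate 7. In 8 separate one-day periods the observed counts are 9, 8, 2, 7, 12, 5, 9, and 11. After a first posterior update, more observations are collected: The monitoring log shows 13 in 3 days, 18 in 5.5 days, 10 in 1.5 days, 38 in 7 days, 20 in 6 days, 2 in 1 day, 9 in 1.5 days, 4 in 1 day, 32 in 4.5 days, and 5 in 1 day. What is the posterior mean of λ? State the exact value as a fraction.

225/47

Total count: 9 + 8 + 2 + 7 + 12 + 5 + 9 + 11 = 63.
Total exposure: 8 days.
After the first batch: Gamma(11 + 63, 7 + 8) = Gamma(74, 15).
Total count: 13 + 18 + 10 + 38 + 20 + 2 + 9 + 4 + 32 + 5 = 151.
Total exposure: 3 + 5.5 + 1.5 + 7 + 6 + 1 + 1.5 + 1 + 4.5 + 1 = 32 days.
After the second batch: Gamma(74 + 151, 15 + 32) = Gamma(225, 47).
Posterior mean = α'/β' = 225/47.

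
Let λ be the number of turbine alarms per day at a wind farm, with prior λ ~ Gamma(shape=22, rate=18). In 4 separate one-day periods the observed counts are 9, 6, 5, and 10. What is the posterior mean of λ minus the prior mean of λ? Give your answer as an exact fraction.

Total count: 9 + 6 + 5 + 10 = 30.
Total exposure: 4 days.
The Gamma prior is conjugate for the Poisson rate, so λ | data ~ Gamma(22+30, 18+4) = Gamma(52, 22).
Posterior mean = 52/22 = 26/11; prior mean = 22/18 = 11/9. Difference = 26/11 − 11/9 = 113/99.

113/99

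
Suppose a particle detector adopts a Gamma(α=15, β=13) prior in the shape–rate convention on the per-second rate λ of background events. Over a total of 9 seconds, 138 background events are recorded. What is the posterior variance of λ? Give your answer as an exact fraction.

Total count 138 over total exposure 9 seconds.
The Gamma prior is conjugate for the Poisson rate, so λ | data ~ Gamma(15+138, 13+9) = Gamma(153, 22).
Posterior variance = α'/β'² = 153/484.

153/484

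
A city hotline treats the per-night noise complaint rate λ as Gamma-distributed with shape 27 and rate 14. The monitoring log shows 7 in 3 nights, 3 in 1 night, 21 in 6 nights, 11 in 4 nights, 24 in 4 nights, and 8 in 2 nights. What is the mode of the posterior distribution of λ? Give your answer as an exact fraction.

50/17

Total count: 7 + 3 + 21 + 11 + 24 + 8 = 74.
Total exposure: 3 + 1 + 6 + 4 + 4 + 2 = 20 nights.
Gamma(α, β) with Poisson data over total exposure Σt gives posterior Gamma(α+Σx, β+Σt) = Gamma(101, 34).
Posterior mode = (α'−1)/β' = 100/34 = 50/17.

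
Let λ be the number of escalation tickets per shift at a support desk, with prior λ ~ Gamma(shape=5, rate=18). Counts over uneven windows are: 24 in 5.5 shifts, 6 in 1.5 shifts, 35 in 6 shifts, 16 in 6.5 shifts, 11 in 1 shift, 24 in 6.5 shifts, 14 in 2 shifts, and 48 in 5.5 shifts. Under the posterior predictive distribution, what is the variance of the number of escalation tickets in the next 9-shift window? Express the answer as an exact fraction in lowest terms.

45018/1225

Total count: 24 + 6 + 35 + 16 + 11 + 24 + 14 + 48 = 178.
Total exposure: 5.5 + 1.5 + 6 + 6.5 + 1 + 6.5 + 2 + 5.5 = 34.5 shifts.
By Gamma–Poisson conjugacy, the posterior is Gamma(α + Σx, β + Σt) = Gamma(5 + 178, 18 + 34.5) = Gamma(183, 105/2).
The posterior predictive for a window of length T is Negative Binomial with variance T·α'·(β'+T)/β'² = 9·183·(123/2)/(11025/4) = 45018/1225.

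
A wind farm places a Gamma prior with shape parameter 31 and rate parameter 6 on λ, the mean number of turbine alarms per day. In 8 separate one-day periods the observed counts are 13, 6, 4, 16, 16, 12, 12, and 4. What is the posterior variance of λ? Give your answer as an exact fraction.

57/98

Total count: 13 + 6 + 4 + 16 + 16 + 12 + 12 + 4 = 83.
Total exposure: 8 days.
By Gamma–Poisson conjugacy, the posterior is Gamma(α + Σx, β + Σt) = Gamma(31 + 83, 6 + 8) = Gamma(114, 14).
Posterior variance = α'/β'² = 114/196 = 57/98.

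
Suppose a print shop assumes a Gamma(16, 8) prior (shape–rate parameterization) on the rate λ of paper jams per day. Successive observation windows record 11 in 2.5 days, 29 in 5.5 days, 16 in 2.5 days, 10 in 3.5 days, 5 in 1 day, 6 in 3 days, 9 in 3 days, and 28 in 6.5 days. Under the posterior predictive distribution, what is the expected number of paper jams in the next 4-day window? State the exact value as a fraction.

Total count: 11 + 29 + 16 + 10 + 5 + 6 + 9 + 28 = 114.
Total exposure: 2.5 + 5.5 + 2.5 + 3.5 + 1 + 3 + 3 + 6.5 = 27.5 days.
Conjugate update: add total count to the shape and total exposure to the rate, giving Gamma(130, 71/2).
Predictive mean over a 4-day window = T·E[λ|data] = 4·130/(71/2) = 1040/71.

1040/71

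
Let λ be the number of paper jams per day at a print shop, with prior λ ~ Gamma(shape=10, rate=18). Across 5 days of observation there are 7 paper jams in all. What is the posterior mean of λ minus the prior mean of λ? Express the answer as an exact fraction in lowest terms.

38/207

Total count 7 over total exposure 5 days.
Conjugate update: add total count to the shape and total exposure to the rate, giving Gamma(17, 23).
Posterior mean = 17/23 = 17/23; prior mean = 10/18 = 5/9. Difference = 17/23 − 5/9 = 38/207.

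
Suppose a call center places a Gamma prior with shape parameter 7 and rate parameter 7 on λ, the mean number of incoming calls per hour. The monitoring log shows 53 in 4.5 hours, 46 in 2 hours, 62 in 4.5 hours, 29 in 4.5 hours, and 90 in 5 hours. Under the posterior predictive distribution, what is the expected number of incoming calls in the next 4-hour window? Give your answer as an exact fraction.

Total count: 53 + 46 + 62 + 29 + 90 = 280.
Total exposure: 4.5 + 2 + 4.5 + 4.5 + 5 = 20.5 hours.
The Gamma prior is conjugate for the Poisson rate, so λ | data ~ Gamma(7+280, 7+20.5) = Gamma(287, 55/2).
Predictive mean over a 4-hour window = T·E[λ|data] = 4·287/(55/2) = 2296/55.

2296/55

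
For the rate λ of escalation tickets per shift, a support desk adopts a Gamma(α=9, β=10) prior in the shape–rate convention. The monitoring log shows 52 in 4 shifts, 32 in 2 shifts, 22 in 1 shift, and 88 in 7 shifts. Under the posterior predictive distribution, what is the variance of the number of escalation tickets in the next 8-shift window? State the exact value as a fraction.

812/9

Total count: 52 + 32 + 22 + 88 = 194.
Total exposure: 4 + 2 + 1 + 7 = 14 shifts.
Gamma(α, β) with Poisson data over total exposure Σt gives posterior Gamma(α+Σx, β+Σt) = Gamma(203, 24).
The posterior predictive for a window of length T is Negative Binomial with variance T·α'·(β'+T)/β'² = 8·203·32/576 = 812/9.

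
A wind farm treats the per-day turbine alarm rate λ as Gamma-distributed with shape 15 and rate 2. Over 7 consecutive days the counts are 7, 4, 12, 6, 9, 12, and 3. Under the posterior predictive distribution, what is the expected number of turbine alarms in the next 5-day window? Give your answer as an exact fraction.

340/9

Total count: 7 + 4 + 12 + 6 + 9 + 12 + 3 = 53.
Total exposure: 7 days.
Gamma(α, β) with Poisson data over total exposure Σt gives posterior Gamma(α+Σx, β+Σt) = Gamma(68, 9).
Predictive mean over a 5-day window = T·E[λ|data] = 5·68/9 = 340/9.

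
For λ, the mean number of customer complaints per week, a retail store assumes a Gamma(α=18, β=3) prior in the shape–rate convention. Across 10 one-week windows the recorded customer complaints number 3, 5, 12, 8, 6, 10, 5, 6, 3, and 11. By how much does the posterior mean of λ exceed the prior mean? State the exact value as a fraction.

Total count: 3 + 5 + 12 + 8 + 6 + 10 + 5 + 6 + 3 + 11 = 69.
Total exposure: 10 weeks.
Posterior: α' = 18 + 69 = 87, β' = 3 + 10 = 13.
Posterior mean = 87/13 = 87/13; prior mean = 18/3 = 6. Difference = 87/13 − 6 = 9/13.

9/13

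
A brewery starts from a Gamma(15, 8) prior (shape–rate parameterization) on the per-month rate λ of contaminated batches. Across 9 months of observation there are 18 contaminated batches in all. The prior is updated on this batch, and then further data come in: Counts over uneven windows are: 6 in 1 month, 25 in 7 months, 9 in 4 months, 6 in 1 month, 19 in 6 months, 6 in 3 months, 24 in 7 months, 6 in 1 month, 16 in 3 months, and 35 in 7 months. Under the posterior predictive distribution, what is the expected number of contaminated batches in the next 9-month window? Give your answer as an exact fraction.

Total count 18 over total exposure 9 months.
After the first batch: Gamma(15 + 18, 8 + 9) = Gamma(33, 17).
Total count: 6 + 25 + 9 + 6 + 19 + 6 + 24 + 6 + 16 + 35 = 152.
Total exposure: 1 + 7 + 4 + 1 + 6 + 3 + 7 + 1 + 3 + 7 = 40 months.
After the second batch: Gamma(33 + 152, 17 + 40) = Gamma(185, 57).
Predictive mean over a 9-month window = T·E[λ|data] = 9·185/57 = 555/19.

555/19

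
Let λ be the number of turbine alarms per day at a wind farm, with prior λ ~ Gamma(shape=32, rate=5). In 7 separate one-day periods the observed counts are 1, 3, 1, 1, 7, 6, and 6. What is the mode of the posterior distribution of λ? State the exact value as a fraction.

14/3

Total count: 1 + 3 + 1 + 1 + 7 + 6 + 6 = 25.
Total exposure: 7 days.
Gamma(α, β) with Poisson data over total exposure Σt gives posterior Gamma(α+Σx, β+Σt) = Gamma(57, 12).
Posterior mode = (α'−1)/β' = 56/12 = 14/3.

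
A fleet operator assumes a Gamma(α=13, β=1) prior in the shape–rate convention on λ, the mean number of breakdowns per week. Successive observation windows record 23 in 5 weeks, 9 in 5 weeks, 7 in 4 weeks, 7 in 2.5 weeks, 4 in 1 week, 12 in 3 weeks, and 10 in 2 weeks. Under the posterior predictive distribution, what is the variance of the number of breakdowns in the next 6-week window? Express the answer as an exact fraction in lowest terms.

Total count: 23 + 9 + 7 + 7 + 4 + 12 + 10 = 72.
Total exposure: 5 + 5 + 4 + 2.5 + 1 + 3 + 2 = 22.5 weeks.
The Gamma prior is conjugate for the Poisson rate, so λ | data ~ Gamma(13+72, 1+22.5) = Gamma(85, 47/2).
The posterior predictive for a window of length T is Negative Binomial with variance T·α'·(β'+T)/β'² = 6·85·(59/2)/(2209/4) = 60180/2209.

60180/2209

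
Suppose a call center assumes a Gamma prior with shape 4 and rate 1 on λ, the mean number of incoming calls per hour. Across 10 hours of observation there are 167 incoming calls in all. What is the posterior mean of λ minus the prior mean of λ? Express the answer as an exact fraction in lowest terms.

Total count 167 over total exposure 10 hours.
Posterior: α' = 4 + 167 = 171, β' = 1 + 10 = 11.
Posterior mean = 171/11 = 171/11; prior mean = 4/1 = 4. Difference = 171/11 − 4 = 127/11.

127/11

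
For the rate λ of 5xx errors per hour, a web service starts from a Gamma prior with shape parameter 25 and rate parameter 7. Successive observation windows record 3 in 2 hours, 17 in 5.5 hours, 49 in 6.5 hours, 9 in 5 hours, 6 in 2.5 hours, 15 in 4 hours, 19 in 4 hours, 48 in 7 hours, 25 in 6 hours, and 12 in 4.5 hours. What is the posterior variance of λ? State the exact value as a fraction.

Total count: 3 + 17 + 49 + 9 + 6 + 15 + 19 + 48 + 25 + 12 = 203.
Total exposure: 2 + 5.5 + 6.5 + 5 + 2.5 + 4 + 4 + 7 + 6 + 4.5 = 47 hours.
The Gamma prior is conjugate for the Poisson rate, so λ | data ~ Gamma(25+203, 7+47) = Gamma(228, 54).
Posterior variance = α'/β'² = 228/2916 = 19/243.

19/243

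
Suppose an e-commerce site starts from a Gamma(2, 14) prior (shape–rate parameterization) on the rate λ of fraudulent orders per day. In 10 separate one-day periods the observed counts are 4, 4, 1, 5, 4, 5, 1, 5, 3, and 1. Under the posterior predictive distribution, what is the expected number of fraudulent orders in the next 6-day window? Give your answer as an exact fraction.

Total count: 4 + 4 + 1 + 5 + 4 + 5 + 1 + 5 + 3 + 1 = 33.
Total exposure: 10 days.
Posterior: α' = 2 + 33 = 35, β' = 14 + 10 = 24.
Predictive mean over a 6-day window = T·E[λ|data] = 6·35/24 = 35/4.

35/4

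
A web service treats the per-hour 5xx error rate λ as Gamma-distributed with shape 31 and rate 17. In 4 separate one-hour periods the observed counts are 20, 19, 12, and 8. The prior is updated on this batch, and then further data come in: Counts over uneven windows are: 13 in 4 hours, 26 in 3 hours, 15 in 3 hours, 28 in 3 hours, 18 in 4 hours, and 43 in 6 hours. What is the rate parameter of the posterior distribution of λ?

Total count: 20 + 19 + 12 + 8 = 59.
Total exposure: 4 hours.
After the first batch: Gamma(31 + 59, 17 + 4) = Gamma(90, 21).
Total count: 13 + 26 + 15 + 28 + 18 + 43 = 143.
Total exposure: 4 + 3 + 3 + 3 + 4 + 6 = 23 hours.
After the second batch: Gamma(90 + 143, 21 + 23) = Gamma(233, 44).

44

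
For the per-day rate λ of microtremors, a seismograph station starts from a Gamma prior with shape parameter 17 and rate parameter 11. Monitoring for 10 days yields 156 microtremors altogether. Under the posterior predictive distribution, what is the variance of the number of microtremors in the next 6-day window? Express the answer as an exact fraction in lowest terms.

Total count 156 over total exposure 10 days.
Gamma(α, β) with Poisson data over total exposure Σt gives posterior Gamma(α+Σx, β+Σt) = Gamma(173, 21).
The posterior predictive for a window of length T is Negative Binomial with variance T·α'·(β'+T)/β'² = 6·173·27/441 = 3114/49.

3114/49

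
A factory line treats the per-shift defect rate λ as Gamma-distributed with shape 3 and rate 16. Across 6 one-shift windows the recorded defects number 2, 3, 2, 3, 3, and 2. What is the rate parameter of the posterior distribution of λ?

22

Total count: 2 + 3 + 2 + 3 + 3 + 2 = 15.
Total exposure: 6 shifts.
The Gamma prior is conjugate for the Poisson rate, so λ | data ~ Gamma(3+15, 16+6) = Gamma(18, 22).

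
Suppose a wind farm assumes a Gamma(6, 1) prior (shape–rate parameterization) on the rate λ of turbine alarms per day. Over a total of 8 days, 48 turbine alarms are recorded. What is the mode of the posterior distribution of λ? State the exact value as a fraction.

Total count 48 over total exposure 8 days.
By Gamma–Poisson conjugacy, the posterior is Gamma(α + Σx, β + Σt) = Gamma(6 + 48, 1 + 8) = Gamma(54, 9).
Posterior mode = (α'−1)/β' = 53/9.

53/9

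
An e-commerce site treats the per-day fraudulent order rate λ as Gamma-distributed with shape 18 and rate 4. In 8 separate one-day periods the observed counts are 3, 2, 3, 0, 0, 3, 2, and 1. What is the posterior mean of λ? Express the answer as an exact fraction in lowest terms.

8/3

Total count: 3 + 2 + 3 + 0 + 0 + 3 + 2 + 1 = 14.
Total exposure: 8 days.
By Gamma–Poisson conjugacy, the posterior is Gamma(α + Σx, β + Σt) = Gamma(18 + 14, 4 + 8) = Gamma(32, 12).
Posterior mean = α'/β' = 32/12 = 8/3.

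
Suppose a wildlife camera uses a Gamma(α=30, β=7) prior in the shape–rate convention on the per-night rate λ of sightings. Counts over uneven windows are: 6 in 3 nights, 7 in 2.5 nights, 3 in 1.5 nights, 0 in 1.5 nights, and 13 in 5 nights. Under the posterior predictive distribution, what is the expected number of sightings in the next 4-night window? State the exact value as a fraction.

472/41

Total count: 6 + 7 + 3 + 0 + 13 = 29.
Total exposure: 3 + 2.5 + 1.5 + 1.5 + 5 = 13.5 nights.
Gamma(α, β) with Poisson data over total exposure Σt gives posterior Gamma(α+Σx, β+Σt) = Gamma(59, 41/2).
Predictive mean over a 4-night window = T·E[λ|data] = 4·59/(41/2) = 472/41.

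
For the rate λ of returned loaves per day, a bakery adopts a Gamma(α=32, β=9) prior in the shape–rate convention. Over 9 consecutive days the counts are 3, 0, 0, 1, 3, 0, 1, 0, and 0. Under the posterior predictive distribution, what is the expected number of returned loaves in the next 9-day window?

Total count: 3 + 0 + 0 + 1 + 3 + 0 + 1 + 0 + 0 = 8.
Total exposure: 9 days.
Posterior: α' = 32 + 8 = 40, β' = 9 + 9 = 18.
Predictive mean over a 9-day window = T·E[λ|data] = 9·40/18 = 20.

20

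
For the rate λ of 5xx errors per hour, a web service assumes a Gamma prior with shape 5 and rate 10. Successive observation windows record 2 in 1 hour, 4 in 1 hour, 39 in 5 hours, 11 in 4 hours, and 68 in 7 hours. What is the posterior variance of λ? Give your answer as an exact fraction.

Total count: 2 + 4 + 39 + 11 + 68 = 124.
Total exposure: 1 + 1 + 5 + 4 + 7 = 18 hours.
Posterior: α' = 5 + 124 = 129, β' = 10 + 18 = 28.
Posterior variance = α'/β'² = 129/784.

129/784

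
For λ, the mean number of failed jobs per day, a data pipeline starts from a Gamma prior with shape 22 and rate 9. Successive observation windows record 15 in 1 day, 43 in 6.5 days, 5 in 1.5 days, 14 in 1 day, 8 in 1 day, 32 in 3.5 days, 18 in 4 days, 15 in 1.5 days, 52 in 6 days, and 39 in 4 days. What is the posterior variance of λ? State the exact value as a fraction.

263/1521

Total count: 15 + 43 + 5 + 14 + 8 + 32 + 18 + 15 + 52 + 39 = 241.
Total exposure: 1 + 6.5 + 1.5 + 1 + 1 + 3.5 + 4 + 1.5 + 6 + 4 = 30 days.
Posterior: α' = 22 + 241 = 263, β' = 9 + 30 = 39.
Posterior variance = α'/β'² = 263/1521.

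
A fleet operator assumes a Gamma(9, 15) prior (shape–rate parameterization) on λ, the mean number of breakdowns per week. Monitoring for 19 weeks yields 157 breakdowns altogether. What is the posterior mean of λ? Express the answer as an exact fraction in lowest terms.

Total count 157 over total exposure 19 weeks.
Gamma(α, β) with Poisson data over total exposure Σt gives posterior Gamma(α+Σx, β+Σt) = Gamma(166, 34).
Posterior mean = α'/β' = 166/34 = 83/17.

83/17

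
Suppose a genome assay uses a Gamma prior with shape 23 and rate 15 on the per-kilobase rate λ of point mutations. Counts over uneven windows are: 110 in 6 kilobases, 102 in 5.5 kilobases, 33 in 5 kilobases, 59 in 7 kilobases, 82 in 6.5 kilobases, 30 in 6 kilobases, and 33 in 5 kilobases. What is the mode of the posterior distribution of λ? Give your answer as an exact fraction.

Total count: 110 + 102 + 33 + 59 + 82 + 30 + 33 = 449.
Total exposure: 6 + 5.5 + 5 + 7 + 6.5 + 6 + 5 = 41 kilobases.
Gamma(α, β) with Poisson data over total exposure Σt gives posterior Gamma(α+Σx, β+Σt) = Gamma(472, 56).
Posterior mode = (α'−1)/β' = 471/56.

471/56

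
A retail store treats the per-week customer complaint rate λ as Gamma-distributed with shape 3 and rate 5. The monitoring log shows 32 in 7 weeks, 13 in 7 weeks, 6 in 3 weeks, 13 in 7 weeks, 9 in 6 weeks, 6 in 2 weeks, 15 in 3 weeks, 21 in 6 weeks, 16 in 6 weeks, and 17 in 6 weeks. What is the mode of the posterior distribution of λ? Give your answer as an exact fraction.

Total count: 32 + 13 + 6 + 13 + 9 + 6 + 15 + 21 + 16 + 17 = 148.
Total exposure: 7 + 7 + 3 + 7 + 6 + 2 + 3 + 6 + 6 + 6 = 53 weeks.
The Gamma prior is conjugate for the Poisson rate, so λ | data ~ Gamma(3+148, 5+53) = Gamma(151, 58).
Posterior mode = (α'−1)/β' = 150/58 = 75/29.

75/29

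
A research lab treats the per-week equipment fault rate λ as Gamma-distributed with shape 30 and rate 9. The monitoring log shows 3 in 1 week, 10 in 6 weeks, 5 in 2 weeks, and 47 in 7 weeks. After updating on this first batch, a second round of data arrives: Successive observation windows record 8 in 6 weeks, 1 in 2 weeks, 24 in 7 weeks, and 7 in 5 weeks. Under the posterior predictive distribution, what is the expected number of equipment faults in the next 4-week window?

12

Total count: 3 + 10 + 5 + 47 = 65.
Total exposure: 1 + 6 + 2 + 7 = 16 weeks.
After the first batch: Gamma(30 + 65, 9 + 16) = Gamma(95, 25).
Total count: 8 + 1 + 24 + 7 = 40.
Total exposure: 6 + 2 + 7 + 5 = 20 weeks.
After the second batch: Gamma(95 + 40, 25 + 20) = Gamma(135, 45).
Predictive mean over a 4-week window = T·E[λ|data] = 4·135/45 = 12.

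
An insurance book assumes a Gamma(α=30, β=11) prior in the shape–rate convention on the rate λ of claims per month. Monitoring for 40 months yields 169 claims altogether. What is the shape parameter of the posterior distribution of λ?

199

Total count 169 over total exposure 40 months.
Conjugate update: add total count to the shape and total exposure to the rate, giving Gamma(199, 51).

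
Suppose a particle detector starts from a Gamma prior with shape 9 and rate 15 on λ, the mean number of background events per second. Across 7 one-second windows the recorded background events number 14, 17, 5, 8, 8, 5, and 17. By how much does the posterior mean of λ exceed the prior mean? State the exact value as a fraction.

Total count: 14 + 17 + 5 + 8 + 8 + 5 + 17 = 74.
Total exposure: 7 seconds.
By Gamma–Poisson conjugacy, the posterior is Gamma(α + Σx, β + Σt) = Gamma(9 + 74, 15 + 7) = Gamma(83, 22).
Posterior mean = 83/22 = 83/22; prior mean = 9/15 = 3/5. Difference = 83/22 − 3/5 = 349/110.

349/110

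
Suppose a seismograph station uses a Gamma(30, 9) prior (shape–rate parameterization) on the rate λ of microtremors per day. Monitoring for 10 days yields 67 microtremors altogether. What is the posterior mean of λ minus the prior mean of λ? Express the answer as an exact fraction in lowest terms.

101/57

Total count 67 over total exposure 10 days.
Posterior: α' = 30 + 67 = 97, β' = 9 + 10 = 19.
Posterior mean = 97/19 = 97/19; prior mean = 30/9 = 10/3. Difference = 97/19 − 10/3 = 101/57.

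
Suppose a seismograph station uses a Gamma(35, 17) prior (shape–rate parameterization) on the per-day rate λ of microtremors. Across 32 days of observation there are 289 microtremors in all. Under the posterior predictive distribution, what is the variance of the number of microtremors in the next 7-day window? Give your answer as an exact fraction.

Total count 289 over total exposure 32 days.
By Gamma–Poisson conjugacy, the posterior is Gamma(α + Σx, β + Σt) = Gamma(35 + 289, 17 + 32) = Gamma(324, 49).
The posterior predictive for a window of length T is Negative Binomial with variance T·α'·(β'+T)/β'² = 7·324·56/2401 = 2592/49.

2592/49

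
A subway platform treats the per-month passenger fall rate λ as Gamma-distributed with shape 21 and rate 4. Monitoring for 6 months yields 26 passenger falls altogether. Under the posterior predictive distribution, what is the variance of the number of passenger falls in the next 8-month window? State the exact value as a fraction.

Total count 26 over total exposure 6 months.
The Gamma prior is conjugate for the Poisson rate, so λ | data ~ Gamma(21+26, 4+6) = Gamma(47, 10).
The posterior predictive for a window of length T is Negative Binomial with variance T·α'·(β'+T)/β'² = 8·47·18/100 = 1692/25.

1692/25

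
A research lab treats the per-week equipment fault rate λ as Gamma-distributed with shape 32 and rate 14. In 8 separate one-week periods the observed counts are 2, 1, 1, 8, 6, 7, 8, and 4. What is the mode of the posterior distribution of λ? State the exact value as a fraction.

Total count: 2 + 1 + 1 + 8 + 6 + 7 + 8 + 4 = 37.
Total exposure: 8 weeks.
The Gamma prior is conjugate for the Poisson rate, so λ | data ~ Gamma(32+37, 14+8) = Gamma(69, 22).
Posterior mode = (α'−1)/β' = 68/22 = 34/11.

34/11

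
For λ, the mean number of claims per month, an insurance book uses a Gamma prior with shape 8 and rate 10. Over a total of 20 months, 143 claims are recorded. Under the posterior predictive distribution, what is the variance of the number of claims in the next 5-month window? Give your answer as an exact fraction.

Total count 143 over total exposure 20 months.
Conjugate update: add total count to the shape and total exposure to the rate, giving Gamma(151, 30).
The posterior predictive for a window of length T is Negative Binomial with variance T·α'·(β'+T)/β'² = 5·151·35/900 = 1057/36.

1057/36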